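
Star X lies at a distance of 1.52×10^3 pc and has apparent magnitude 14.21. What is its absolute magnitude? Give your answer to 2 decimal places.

3.30

M = m − 5 log₁₀(d/10 pc) = 14.21 − 5 log₁₀(1.52×10^3/10)
  = 14.21 − 5 × 2.182 = 14.21 − 10.91 = 3.30.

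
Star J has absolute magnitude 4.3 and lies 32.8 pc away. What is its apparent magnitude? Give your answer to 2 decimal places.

m = M + 5 log₁₀(d/10 pc) = 4.3 + 5 log₁₀(32.8/10)
  = 4.3 + 5 × 0.516 = 4.3 + 2.58 = 6.88.

6.88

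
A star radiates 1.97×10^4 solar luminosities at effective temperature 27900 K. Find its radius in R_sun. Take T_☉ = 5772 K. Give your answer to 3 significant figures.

R/R_☉ = √(L/L_☉) / (T/T_☉)² = √(1.97×10^4) / (4.834)²
       = 140.4 / 23.36 = 6.007.

6.01 R_sun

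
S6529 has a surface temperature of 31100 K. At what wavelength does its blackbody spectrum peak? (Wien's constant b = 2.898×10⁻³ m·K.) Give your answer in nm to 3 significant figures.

93.2 nm

λ_max = b/T = 2.898×10⁻³ / 31100 = 9.32×10^-8 m = 93.18 nm.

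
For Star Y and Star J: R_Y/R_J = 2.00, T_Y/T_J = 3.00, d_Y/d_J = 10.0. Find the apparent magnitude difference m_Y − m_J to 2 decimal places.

L_Y/L_J = (2.00)²(3.00)⁴ = 324.0.
F_Y/F_J = (L_Y/L_J)/(d_Y/d_J)² = 324.0/100.0 = 3.240.
m_Y − m_J = −2.5 log₁₀(3.240) = -1.28.

-1.28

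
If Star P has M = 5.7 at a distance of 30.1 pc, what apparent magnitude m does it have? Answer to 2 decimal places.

8.09

m = M + 5 log₁₀(d/10 pc) = 5.7 + 5 log₁₀(30.1/10)
  = 5.7 + 5 × 0.479 = 5.7 + 2.39 = 8.09.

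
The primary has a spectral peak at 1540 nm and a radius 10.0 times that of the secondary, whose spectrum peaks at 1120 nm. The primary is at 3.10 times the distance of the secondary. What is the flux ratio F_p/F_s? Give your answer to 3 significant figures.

2.91

Wien's law: T_p/T_s = λ_s/λ_p = 1120/1540 = 0.7273.
L_p/L_s = (R_p/R_s)²(T_p/T_s)⁴ = (10.0)²(0.7273)⁴ = 27.98.
F_p/F_s = (L_p/L_s)/(d_p/d_s)² = 27.98/(3.10)² = 2.911.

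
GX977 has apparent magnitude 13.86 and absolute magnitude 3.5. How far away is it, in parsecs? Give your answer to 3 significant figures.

m − M = 5 log₁₀(d/10 pc)
13.86 − (3.5) = 10.36 = 5 log₁₀(d/10)
d = 10 × 10^(10.36/5) = 10 × 10^2.072 = 1180 pc.

1.18×10^3 pc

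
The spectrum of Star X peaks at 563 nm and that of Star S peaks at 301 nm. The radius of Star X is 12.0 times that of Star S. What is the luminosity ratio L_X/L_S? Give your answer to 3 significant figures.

11.8

Wien's law gives T ∝ 1/λ_max, so T_X/T_S = λ_S/λ_X = 301/563 = 0.5346.
Then L ∝ R²T⁴ gives L_X/L_S = (12.0)² × (0.5346)⁴ = 144.0 × 0.08170 = 11.77.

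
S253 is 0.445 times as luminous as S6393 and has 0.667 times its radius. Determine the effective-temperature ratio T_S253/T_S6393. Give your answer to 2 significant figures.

L ∝ R²T⁴ gives T ∝ (L/R²)^(1/4), so
T_S253/T_S6393 = (0.445 / 0.667²)^(1/4) = (1.000)^(1/4) = 1.000.

1.0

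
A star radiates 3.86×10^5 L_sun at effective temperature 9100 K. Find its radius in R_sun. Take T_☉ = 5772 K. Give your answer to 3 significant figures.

R/R_☉ = √(L/L_☉) / (T/T_☉)² = √(3.86×10^5) / (1.577)²
       = 621.3 / 2.486 = 250.0.

250 R_sun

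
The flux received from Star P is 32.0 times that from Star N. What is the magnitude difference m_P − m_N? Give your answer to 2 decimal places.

m_P − m_N = −2.5 log₁₀(F_P/F_N) = −2.5 log₁₀(32.0) = −2.5 × (1.505) = -3.763.

-3.76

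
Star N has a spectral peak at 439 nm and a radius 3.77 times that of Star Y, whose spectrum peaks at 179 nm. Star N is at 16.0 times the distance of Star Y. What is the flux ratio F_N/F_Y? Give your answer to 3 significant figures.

0.00153

Wien's law: T_N/T_Y = λ_Y/λ_N = 179/439 = 0.4077.
L_N/L_Y = (R_N/R_Y)²(T_N/T_Y)⁴ = (3.77)²(0.4077)⁴ = 0.3929.
F_N/F_Y = (L_N/L_Y)/(d_N/d_Y)² = 0.3929/(16.0)² = 0.001535.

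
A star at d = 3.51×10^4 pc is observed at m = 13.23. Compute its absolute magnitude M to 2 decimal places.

M = m − 5 log₁₀(d/10 pc) = 13.23 − 5 log₁₀(3.51×10^4/10)
  = 13.23 − 5 × 3.545 = 13.23 − 17.73 = -4.50.

-4.50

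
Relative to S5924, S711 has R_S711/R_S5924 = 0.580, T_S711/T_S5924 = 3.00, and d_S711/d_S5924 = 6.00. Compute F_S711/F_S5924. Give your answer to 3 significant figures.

L_S711/L_S5924 = (R_S711/R_S5924)²(T_S711/T_S5924)⁴ = (0.580)² × (3.00)⁴ = 27.25.
F_S711/F_S5924 = (L_S711/L_S5924)/(d_S711/d_S5924)² = 27.25 / (6.00)² = 0.7569.

0.757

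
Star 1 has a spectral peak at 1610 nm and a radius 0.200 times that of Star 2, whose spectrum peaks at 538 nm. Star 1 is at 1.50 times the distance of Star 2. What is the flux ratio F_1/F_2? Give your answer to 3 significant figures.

Wien's law: T_1/T_2 = λ_2/λ_1 = 538/1610 = 0.3342.
L_1/L_2 = (R_1/R_2)²(T_1/T_2)⁴ = (0.200)²(0.3342)⁴ = 4.988×10^-4.
F_1/F_2 = (L_1/L_2)/(d_1/d_2)² = 4.988×10^-4/(1.50)² = 2.217×10^-4.

2.22×10^-4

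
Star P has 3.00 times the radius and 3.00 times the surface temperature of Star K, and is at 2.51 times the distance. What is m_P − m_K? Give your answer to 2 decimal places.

L_P/L_K = (3.00)²(3.00)⁴ = 729.0.
F_P/F_K = (L_P/L_K)/(d_P/d_K)² = 729.0/6.300 = 115.7.
m_P − m_K = −2.5 log₁₀(115.7) = -5.16.

-5.16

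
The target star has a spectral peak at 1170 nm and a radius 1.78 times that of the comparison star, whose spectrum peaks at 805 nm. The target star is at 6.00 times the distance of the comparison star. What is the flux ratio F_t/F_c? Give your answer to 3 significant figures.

Wien's law: T_t/T_c = λ_c/λ_t = 805/1170 = 0.6880.
L_t/L_c = (R_t/R_c)²(T_t/T_c)⁴ = (1.78)²(0.6880)⁴ = 0.7100.
F_t/F_c = (L_t/L_c)/(d_t/d_c)² = 0.7100/(6.00)² = 0.01972.

0.0197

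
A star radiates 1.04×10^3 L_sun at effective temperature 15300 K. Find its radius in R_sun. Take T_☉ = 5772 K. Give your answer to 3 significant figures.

4.59 R_sun

R/R_☉ = √(L/L_☉) / (T/T_☉)² = √(1.04×10^3) / (2.651)²
       = 32.25 / 7.026 = 4.590.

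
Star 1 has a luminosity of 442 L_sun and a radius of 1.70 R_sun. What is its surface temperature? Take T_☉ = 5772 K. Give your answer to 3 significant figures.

T/T_☉ = (L/L_☉)^(1/4) / (R/R_☉)^(1/2)
T = 5772 × (442)^(1/4) / √(1.70) = 5772 × 4.585 / 1.304 = 2.030×10^4 K.

2.03×10^4 K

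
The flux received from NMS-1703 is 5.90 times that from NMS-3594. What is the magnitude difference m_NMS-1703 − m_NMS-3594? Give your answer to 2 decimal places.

-1.93

m_NMS-1703 − m_NMS-3594 = −2.5 log₁₀(F_NMS-1703/F_NMS-3594) = −2.5 log₁₀(5.90) = −2.5 × (0.771) = -1.927.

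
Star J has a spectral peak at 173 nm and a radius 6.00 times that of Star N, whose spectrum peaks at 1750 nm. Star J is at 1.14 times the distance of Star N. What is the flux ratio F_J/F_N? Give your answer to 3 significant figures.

Wien's law: T_J/T_N = λ_N/λ_J = 1750/173 = 10.12.
L_J/L_N = (R_J/R_N)²(T_J/T_N)⁴ = (6.00)²(10.12)⁴ = 3.769×10^5.
F_J/F_N = (L_J/L_N)/(d_J/d_N)² = 3.769×10^5/(1.14)² = 2.900×10^5.

2.90×10^5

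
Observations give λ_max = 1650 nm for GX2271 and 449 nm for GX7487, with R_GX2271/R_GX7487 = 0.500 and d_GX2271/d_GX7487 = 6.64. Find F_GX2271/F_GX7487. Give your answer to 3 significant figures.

3.11×10^-5

Wien's law: T_GX2271/T_GX7487 = λ_GX7487/λ_GX2271 = 449/1650 = 0.2721.
L_GX2271/L_GX7487 = (R_GX2271/R_GX7487)²(T_GX2271/T_GX7487)⁴ = (0.500)²(0.2721)⁴ = 0.001371.
F_GX2271/F_GX7487 = (L_GX2271/L_GX7487)/(d_GX2271/d_GX7487)² = 0.001371/(6.64)² = 3.109×10^-5.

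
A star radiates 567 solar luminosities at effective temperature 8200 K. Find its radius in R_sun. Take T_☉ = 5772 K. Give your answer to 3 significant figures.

11.8 R_sun

R/R_☉ = √(L/L_☉) / (T/T_☉)² = √(567) / (1.421)²
       = 23.81 / 2.018 = 11.80.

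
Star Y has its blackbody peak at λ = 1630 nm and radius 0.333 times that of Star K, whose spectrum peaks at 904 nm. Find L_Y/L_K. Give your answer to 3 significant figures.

0.0105

Wien's law gives T ∝ 1/λ_max, so T_Y/T_K = λ_K/λ_Y = 904/1630 = 0.5546.
Then L ∝ R²T⁴ gives L_Y/L_K = (0.333)² × (0.5546)⁴ = 0.1109 × 0.09461 = 0.01049.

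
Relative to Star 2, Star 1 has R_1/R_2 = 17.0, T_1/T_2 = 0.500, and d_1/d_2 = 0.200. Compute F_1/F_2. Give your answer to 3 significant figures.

452

L_1/L_2 = (R_1/R_2)²(T_1/T_2)⁴ = (17.0)² × (0.500)⁴ = 18.06.
F_1/F_2 = (L_1/L_2)/(d_1/d_2)² = 18.06 / (0.200)² = 451.6.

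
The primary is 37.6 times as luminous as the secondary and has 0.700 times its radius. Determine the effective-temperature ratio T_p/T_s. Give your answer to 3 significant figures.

2.96

L ∝ R²T⁴ gives T ∝ (L/R²)^(1/4), so
T_p/T_s = (37.6 / 0.700²)^(1/4) = (76.73)^(1/4) = 2.960.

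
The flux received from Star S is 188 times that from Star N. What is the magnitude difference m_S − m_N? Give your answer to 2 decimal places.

-5.69

m_S − m_N = −2.5 log₁₀(F_S/F_N) = −2.5 log₁₀(188) = −2.5 × (2.274) = -5.685.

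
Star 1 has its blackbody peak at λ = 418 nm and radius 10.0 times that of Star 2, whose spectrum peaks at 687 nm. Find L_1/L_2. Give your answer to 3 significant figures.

Wien's law gives T ∝ 1/λ_max, so T_1/T_2 = λ_2/λ_1 = 687/418 = 1.644.
Then L ∝ R²T⁴ gives L_1/L_2 = (10.0)² × (1.644)⁴ = 100.0 × 7.297 = 729.7.

730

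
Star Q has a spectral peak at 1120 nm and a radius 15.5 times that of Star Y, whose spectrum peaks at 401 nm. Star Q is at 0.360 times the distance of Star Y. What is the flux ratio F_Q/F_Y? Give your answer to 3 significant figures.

30.5

Wien's law: T_Q/T_Y = λ_Y/λ_Q = 401/1120 = 0.3580.
L_Q/L_Y = (R_Q/R_Y)²(T_Q/T_Y)⁴ = (15.5)²(0.3580)⁴ = 3.948.
F_Q/F_Y = (L_Q/L_Y)/(d_Q/d_Y)² = 3.948/(0.360)² = 30.46.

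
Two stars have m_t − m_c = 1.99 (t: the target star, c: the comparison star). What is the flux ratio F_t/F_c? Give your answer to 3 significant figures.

F_t/F_c = 10^(−(m_t − m_c)/2.5) = 10^(-1.99/2.5) = 10^-0.796 = 0.1600.

0.160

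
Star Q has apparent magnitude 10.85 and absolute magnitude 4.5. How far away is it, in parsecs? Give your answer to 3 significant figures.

186 pc

m − M = 5 log₁₀(d/10 pc)
10.85 − (4.5) = 6.35 = 5 log₁₀(d/10)
d = 10 × 10^(6.35/5) = 10 × 10^1.270 = 186.2 pc.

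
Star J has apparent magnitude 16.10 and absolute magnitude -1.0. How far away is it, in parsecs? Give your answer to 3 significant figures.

m − M = 5 log₁₀(d/10 pc)
16.10 − (-1.0) = 17.10 = 5 log₁₀(d/10)
d = 10 × 10^(17.10/5) = 10 × 10^3.420 = 2.630×10^4 pc.

2.63×10^4 pc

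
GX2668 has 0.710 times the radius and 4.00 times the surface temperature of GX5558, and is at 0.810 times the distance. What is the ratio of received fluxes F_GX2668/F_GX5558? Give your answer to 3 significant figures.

L_GX2668/L_GX5558 = (R_GX2668/R_GX5558)²(T_GX2668/T_GX5558)⁴ = (0.710)² × (4.00)⁴ = 129.0.
F_GX2668/F_GX5558 = (L_GX2668/L_GX5558)/(d_GX2668/d_GX5558)² = 129.0 / (0.810)² = 196.7.

197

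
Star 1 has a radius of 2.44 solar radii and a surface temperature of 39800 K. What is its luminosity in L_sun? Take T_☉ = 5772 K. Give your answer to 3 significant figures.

1.35×10^4 L_sun

L/L_☉ = (R/R_☉)² (T/T_☉)⁴ = (2.44)² × (39800/5772)⁴
       = 5.954 × (6.895)⁴ = 5.954 × 2261 = 1.346×10^4.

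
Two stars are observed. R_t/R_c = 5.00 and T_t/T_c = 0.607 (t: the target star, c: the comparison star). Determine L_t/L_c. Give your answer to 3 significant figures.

3.39

From the Stefan–Boltzmann law, L ∝ R²T⁴, so
L_t/L_c = (R_t/R_c)² (T_t/T_c)⁴ = (5.00)² × (0.607)⁴ = 25.00 × 0.1358 = 3.394.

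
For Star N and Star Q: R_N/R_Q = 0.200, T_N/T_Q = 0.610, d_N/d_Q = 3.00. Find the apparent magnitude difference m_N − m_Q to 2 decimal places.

L_N/L_Q = (0.200)²(0.610)⁴ = 0.005538.
F_N/F_Q = (L_N/L_Q)/(d_N/d_Q)² = 0.005538/9.000 = 6.154×10^-4.
m_N − m_Q = −2.5 log₁₀(6.154×10^-4) = 8.03.

8.03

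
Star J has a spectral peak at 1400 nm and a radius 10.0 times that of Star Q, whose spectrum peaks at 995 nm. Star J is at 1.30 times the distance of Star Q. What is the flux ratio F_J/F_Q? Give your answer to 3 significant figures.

Wien's law: T_J/T_Q = λ_Q/λ_J = 995/1400 = 0.7107.
L_J/L_Q = (R_J/R_Q)²(T_J/T_Q)⁴ = (10.0)²(0.7107)⁴ = 25.51.
F_J/F_Q = (L_J/L_Q)/(d_J/d_Q)² = 25.51/(1.30)² = 15.10.

15.1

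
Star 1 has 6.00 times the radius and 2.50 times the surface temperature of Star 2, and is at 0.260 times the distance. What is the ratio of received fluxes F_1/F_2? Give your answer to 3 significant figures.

2.08×10^4

L_1/L_2 = (R_1/R_2)²(T_1/T_2)⁴ = (6.00)² × (2.50)⁴ = 1406.
F_1/F_2 = (L_1/L_2)/(d_1/d_2)² = 1406 / (0.260)² = 2.080×10^4.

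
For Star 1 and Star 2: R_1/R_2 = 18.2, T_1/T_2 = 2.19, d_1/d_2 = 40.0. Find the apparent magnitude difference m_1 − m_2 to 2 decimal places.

L_1/L_2 = (18.2)²(2.19)⁴ = 7619.
F_1/F_2 = (L_1/L_2)/(d_1/d_2)² = 7619/1600 = 4.762.
m_1 − m_2 = −2.5 log₁₀(4.762) = -1.69.

-1.69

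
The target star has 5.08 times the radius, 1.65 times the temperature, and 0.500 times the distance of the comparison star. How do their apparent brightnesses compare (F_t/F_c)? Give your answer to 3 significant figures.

765

L_t/L_c = (R_t/R_c)²(T_t/T_c)⁴ = (5.08)² × (1.65)⁴ = 191.3.
F_t/F_c = (L_t/L_c)/(d_t/d_c)² = 191.3 / (0.500)² = 765.1.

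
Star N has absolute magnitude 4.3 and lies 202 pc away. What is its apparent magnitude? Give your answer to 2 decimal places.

10.83

m = M + 5 log₁₀(d/10 pc) = 4.3 + 5 log₁₀(202/10)
  = 4.3 + 5 × 1.305 = 4.3 + 6.53 = 10.83.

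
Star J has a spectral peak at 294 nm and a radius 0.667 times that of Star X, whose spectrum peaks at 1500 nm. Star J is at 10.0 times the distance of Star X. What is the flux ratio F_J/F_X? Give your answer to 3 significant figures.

3.01

Wien's law: T_J/T_X = λ_X/λ_J = 1500/294 = 5.102.
L_J/L_X = (R_J/R_X)²(T_J/T_X)⁴ = (0.667)²(5.102)⁴ = 301.5.
F_J/F_X = (L_J/L_X)/(d_J/d_X)² = 301.5/(10.0)² = 3.015.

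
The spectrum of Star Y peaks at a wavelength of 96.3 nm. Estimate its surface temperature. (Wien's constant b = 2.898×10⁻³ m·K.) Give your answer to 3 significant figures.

T = b/λ_max = 2.898×10⁻³ / (96.3×10⁻⁹) = 3.009×10^4 K.

3.01×10^4 K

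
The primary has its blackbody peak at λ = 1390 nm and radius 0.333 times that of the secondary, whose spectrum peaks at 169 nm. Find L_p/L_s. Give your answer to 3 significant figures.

2.42×10^-5

Wien's law gives T ∝ 1/λ_max, so T_p/T_s = λ_s/λ_p = 169/1390 = 0.1216.
Then L ∝ R²T⁴ gives L_p/L_s = (0.333)² × (0.1216)⁴ = 0.1109 × 2.185×10^-4 = 2.423×10^-5.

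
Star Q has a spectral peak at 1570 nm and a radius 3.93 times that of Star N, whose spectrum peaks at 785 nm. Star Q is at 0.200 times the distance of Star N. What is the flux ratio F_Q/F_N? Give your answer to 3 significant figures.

Wien's law: T_Q/T_N = λ_N/λ_Q = 785/1570 = 0.5000.
L_Q/L_N = (R_Q/R_N)²(T_Q/T_N)⁴ = (3.93)²(0.5000)⁴ = 0.9653.
F_Q/F_N = (L_Q/L_N)/(d_Q/d_N)² = 0.9653/(0.200)² = 24.13.

24.1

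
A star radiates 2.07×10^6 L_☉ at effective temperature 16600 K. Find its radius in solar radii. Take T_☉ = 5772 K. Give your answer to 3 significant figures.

174 solar radii

R/R_☉ = √(L/L_☉) / (T/T_☉)² = √(2.07×10^6) / (2.876)²
       = 1439 / 8.271 = 173.9.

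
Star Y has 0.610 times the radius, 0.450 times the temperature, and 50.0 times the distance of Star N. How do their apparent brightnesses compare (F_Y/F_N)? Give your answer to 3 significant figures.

6.10×10^-6

L_Y/L_N = (R_Y/R_N)²(T_Y/T_N)⁴ = (0.610)² × (0.450)⁴ = 0.01526.
F_Y/F_N = (L_Y/L_N)/(d_Y/d_N)² = 0.01526 / (50.0)² = 6.103×10^-6.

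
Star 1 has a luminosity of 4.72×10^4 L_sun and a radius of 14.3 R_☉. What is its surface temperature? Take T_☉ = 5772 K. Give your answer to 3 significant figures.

2.25×10^4 K

T/T_☉ = (L/L_☉)^(1/4) / (R/R_☉)^(1/2)
T = 5772 × (4.72×10^4)^(1/4) / √(14.3) = 5772 × 14.74 / 3.782 = 2.250×10^4 K.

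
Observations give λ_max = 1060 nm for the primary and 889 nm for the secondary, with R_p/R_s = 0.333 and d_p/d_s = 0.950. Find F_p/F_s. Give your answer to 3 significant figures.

Wien's law: T_p/T_s = λ_s/λ_p = 889/1060 = 0.8387.
L_p/L_s = (R_p/R_s)²(T_p/T_s)⁴ = (0.333)²(0.8387)⁴ = 0.05486.
F_p/F_s = (L_p/L_s)/(d_p/d_s)² = 0.05486/(0.950)² = 0.06079.

0.0608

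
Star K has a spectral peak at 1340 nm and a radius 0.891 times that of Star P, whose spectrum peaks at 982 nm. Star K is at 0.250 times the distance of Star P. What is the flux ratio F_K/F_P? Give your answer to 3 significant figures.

Wien's law: T_K/T_P = λ_P/λ_K = 982/1340 = 0.7328.
L_K/L_P = (R_K/R_P)²(T_K/T_P)⁴ = (0.891)²(0.7328)⁴ = 0.2290.
F_K/F_P = (L_K/L_P)/(d_K/d_P)² = 0.2290/(0.250)² = 3.664.

3.66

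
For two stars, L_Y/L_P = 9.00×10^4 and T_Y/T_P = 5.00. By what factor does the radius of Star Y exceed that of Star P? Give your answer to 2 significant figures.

L ∝ R²T⁴ gives R ∝ √L / T², so
R_Y/R_P = √(9.00×10^4) / (5.00)² = 300.0 / 25.00 = 12.00.

12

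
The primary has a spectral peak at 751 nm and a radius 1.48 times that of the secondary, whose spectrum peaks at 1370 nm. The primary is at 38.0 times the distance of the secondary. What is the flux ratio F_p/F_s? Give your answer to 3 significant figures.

0.0168

Wien's law: T_p/T_s = λ_s/λ_p = 1370/751 = 1.824.
L_p/L_s = (R_p/R_s)²(T_p/T_s)⁴ = (1.48)²(1.824)⁴ = 24.26.
F_p/F_s = (L_p/L_s)/(d_p/d_s)² = 24.26/(38.0)² = 0.01680.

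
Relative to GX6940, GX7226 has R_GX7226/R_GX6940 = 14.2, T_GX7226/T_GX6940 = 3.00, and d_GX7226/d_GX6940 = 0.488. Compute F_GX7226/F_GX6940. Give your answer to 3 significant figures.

L_GX7226/L_GX6940 = (R_GX7226/R_GX6940)²(T_GX7226/T_GX6940)⁴ = (14.2)² × (3.00)⁴ = 1.633×10^4.
F_GX7226/F_GX6940 = (L_GX7226/L_GX6940)/(d_GX7226/d_GX6940)² = 1.633×10^4 / (0.488)² = 6.858×10^4.

6.86×10^4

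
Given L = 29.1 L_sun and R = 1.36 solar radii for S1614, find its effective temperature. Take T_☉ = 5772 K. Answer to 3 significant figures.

T/T_☉ = (L/L_☉)^(1/4) / (R/R_☉)^(1/2)
T = 5772 × (29.1)^(1/4) / √(1.36) = 5772 × 2.323 / 1.166 = 1.150×10^4 K.

1.15×10^4 K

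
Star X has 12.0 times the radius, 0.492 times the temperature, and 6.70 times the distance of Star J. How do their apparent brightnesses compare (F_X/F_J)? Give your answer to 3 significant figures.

L_X/L_J = (R_X/R_J)²(T_X/T_J)⁴ = (12.0)² × (0.492)⁴ = 8.438.
F_X/F_J = (L_X/L_J)/(d_X/d_J)² = 8.438 / (6.70)² = 0.1880.

0.188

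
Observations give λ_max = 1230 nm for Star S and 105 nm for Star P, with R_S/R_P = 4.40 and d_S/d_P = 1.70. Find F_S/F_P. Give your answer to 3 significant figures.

3.56×10^-4

Wien's law: T_S/T_P = λ_P/λ_S = 105/1230 = 0.08537.
L_S/L_P = (R_S/R_P)²(T_S/T_P)⁴ = (4.40)²(0.08537)⁴ = 0.001028.
F_S/F_P = (L_S/L_P)/(d_S/d_P)² = 0.001028/(1.70)² = 3.557×10^-4.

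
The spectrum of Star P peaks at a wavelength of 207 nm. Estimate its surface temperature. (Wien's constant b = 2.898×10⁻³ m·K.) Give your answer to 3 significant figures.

T = b/λ_max = 2.898×10⁻³ / (207×10⁻⁹) = 1.400×10^4 K.

1.40×10^4 K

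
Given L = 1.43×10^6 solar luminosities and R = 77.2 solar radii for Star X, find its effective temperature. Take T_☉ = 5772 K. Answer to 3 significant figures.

2.27×10^4 K

T/T_☉ = (L/L_☉)^(1/4) / (R/R_☉)^(1/2)
T = 5772 × (1.43×10^6)^(1/4) / √(77.2) = 5772 × 34.58 / 8.786 = 2.272×10^4 K.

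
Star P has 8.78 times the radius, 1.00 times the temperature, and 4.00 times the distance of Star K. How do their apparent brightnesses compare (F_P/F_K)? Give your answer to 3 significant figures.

L_P/L_K = (R_P/R_K)²(T_P/T_K)⁴ = (8.78)² × (1.00)⁴ = 77.09.
F_P/F_K = (L_P/L_K)/(d_P/d_K)² = 77.09 / (4.00)² = 4.818.

4.82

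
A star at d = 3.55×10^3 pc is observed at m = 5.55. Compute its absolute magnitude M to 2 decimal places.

M = m − 5 log₁₀(d/10 pc) = 5.55 − 5 log₁₀(3.55×10^3/10)
  = 5.55 − 5 × 2.550 = 5.55 − 12.75 = -7.20.

-7.20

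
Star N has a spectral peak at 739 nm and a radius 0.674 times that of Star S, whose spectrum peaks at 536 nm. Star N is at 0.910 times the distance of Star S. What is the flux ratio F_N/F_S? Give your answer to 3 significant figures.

0.152

Wien's law: T_N/T_S = λ_S/λ_N = 536/739 = 0.7253.
L_N/L_S = (R_N/R_S)²(T_N/T_S)⁴ = (0.674)²(0.7253)⁴ = 0.1257.
F_N/F_S = (L_N/L_S)/(d_N/d_S)² = 0.1257/(0.910)² = 0.1518.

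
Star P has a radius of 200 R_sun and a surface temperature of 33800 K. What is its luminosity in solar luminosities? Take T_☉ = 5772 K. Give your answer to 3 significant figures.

4.70×10^7 solar luminosities

L/L_☉ = (R/R_☉)² (T/T_☉)⁴ = (200)² × (33800/5772)⁴
       = 4.000×10^4 × (5.856)⁴ = 4.000×10^4 × 1176 = 4.704×10^7.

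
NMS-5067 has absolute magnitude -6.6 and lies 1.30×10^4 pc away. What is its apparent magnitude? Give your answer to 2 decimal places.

m = M + 5 log₁₀(d/10 pc) = -6.6 + 5 log₁₀(1.30×10^4/10)
  = -6.6 + 5 × 3.114 = -6.6 + 15.57 = 8.97.

8.97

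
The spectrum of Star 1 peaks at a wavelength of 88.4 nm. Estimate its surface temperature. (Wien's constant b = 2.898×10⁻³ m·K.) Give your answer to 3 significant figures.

T = b/λ_max = 2.898×10⁻³ / (88.4×10⁻⁹) = 3.278×10^4 K.

3.28×10^4 K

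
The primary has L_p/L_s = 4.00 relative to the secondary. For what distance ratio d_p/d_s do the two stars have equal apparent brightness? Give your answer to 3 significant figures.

Equal flux requires L_p/d_p² = L_s/d_s², so d_p/d_s = √(L_p/L_s)
= √(4.00) = 2.000.

2.00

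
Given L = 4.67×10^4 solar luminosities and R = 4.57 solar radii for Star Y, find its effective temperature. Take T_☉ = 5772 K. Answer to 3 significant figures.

T/T_☉ = (L/L_☉)^(1/4) / (R/R_☉)^(1/2)
T = 5772 × (4.67×10^4)^(1/4) / √(4.57) = 5772 × 14.70 / 2.138 = 3.969×10^4 K.

3.97×10^4 K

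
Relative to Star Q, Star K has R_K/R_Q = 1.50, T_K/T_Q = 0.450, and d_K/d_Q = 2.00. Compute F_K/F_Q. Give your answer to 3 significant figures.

0.0231

L_K/L_Q = (R_K/R_Q)²(T_K/T_Q)⁴ = (1.50)² × (0.450)⁴ = 0.09226.
F_K/F_Q = (L_K/L_Q)/(d_K/d_Q)² = 0.09226 / (2.00)² = 0.02307.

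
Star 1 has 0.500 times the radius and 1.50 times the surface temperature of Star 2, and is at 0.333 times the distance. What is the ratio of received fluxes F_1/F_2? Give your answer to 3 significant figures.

11.4

L_1/L_2 = (R_1/R_2)²(T_1/T_2)⁴ = (0.500)² × (1.50)⁴ = 1.266.
F_1/F_2 = (L_1/L_2)/(d_1/d_2)² = 1.266 / (0.333)² = 11.41.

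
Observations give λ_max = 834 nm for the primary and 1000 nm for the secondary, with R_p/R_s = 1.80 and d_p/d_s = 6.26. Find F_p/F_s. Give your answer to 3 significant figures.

0.171

Wien's law: T_p/T_s = λ_s/λ_p = 1000/834 = 1.199.
L_p/L_s = (R_p/R_s)²(T_p/T_s)⁴ = (1.80)²(1.199)⁴ = 6.697.
F_p/F_s = (L_p/L_s)/(d_p/d_s)² = 6.697/(6.26)² = 0.1709.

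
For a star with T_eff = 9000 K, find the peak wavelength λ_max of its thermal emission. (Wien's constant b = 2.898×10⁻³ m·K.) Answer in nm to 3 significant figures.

322 nm

λ_max = b/T = 2.898×10⁻³ / 9000 = 3.22×10^-7 m = 322.0 nm.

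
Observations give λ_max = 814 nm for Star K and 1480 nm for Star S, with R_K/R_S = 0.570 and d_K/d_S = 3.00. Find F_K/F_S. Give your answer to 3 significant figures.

Wien's law: T_K/T_S = λ_S/λ_K = 1480/814 = 1.818.
L_K/L_S = (R_K/R_S)²(T_K/T_S)⁴ = (0.570)²(1.818)⁴ = 3.551.
F_K/F_S = (L_K/L_S)/(d_K/d_S)² = 3.551/(3.00)² = 0.3945.

0.395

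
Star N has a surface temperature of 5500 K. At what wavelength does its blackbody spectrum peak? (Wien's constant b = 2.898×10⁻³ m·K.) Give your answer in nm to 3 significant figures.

527 nm

λ_max = b/T = 2.898×10⁻³ / 5500 = 5.27×10^-7 m = 526.9 nm.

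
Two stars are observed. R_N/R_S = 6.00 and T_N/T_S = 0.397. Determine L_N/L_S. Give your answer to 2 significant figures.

From the Stefan–Boltzmann law, L ∝ R²T⁴, so
L_N/L_S = (R_N/R_S)² (T_N/T_S)⁴ = (6.00)² × (0.397)⁴ = 36.00 × 0.02484 = 0.8943.

0.89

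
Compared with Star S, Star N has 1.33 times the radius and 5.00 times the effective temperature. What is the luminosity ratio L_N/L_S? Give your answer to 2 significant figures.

From the Stefan–Boltzmann law, L ∝ R²T⁴, so
L_N/L_S = (R_N/R_S)² (T_N/T_S)⁴ = (1.33)² × (5.00)⁴ = 1.769 × 625.0 = 1106.

1.1×10^3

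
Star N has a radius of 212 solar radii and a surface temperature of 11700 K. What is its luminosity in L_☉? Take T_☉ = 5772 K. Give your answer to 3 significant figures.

7.59×10^5 L_☉

L/L_☉ = (R/R_☉)² (T/T_☉)⁴ = (212)² × (11700/5772)⁴
       = 4.494×10^4 × (2.027)⁴ = 4.494×10^4 × 16.88 = 7.588×10^5.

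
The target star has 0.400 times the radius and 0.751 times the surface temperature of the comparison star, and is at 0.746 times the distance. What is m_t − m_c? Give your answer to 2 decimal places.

L_t/L_c = (0.400)²(0.751)⁴ = 0.05090.
F_t/F_c = (L_t/L_c)/(d_t/d_c)² = 0.05090/0.5565 = 0.09145.
m_t − m_c = −2.5 log₁₀(0.09145) = 2.60.

2.60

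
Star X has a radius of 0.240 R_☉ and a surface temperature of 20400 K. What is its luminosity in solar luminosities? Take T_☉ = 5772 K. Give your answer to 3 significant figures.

L/L_☉ = (R/R_☉)² (T/T_☉)⁴ = (0.240)² × (20400/5772)⁴
       = 0.05760 × (3.534)⁴ = 0.05760 × 156.0 = 8.987.

8.99 solar luminosities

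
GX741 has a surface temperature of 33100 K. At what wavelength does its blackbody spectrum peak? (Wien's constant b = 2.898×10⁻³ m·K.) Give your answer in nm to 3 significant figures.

λ_max = b/T = 2.898×10⁻³ / 33100 = 8.76×10^-8 m = 87.55 nm.

87.6 nm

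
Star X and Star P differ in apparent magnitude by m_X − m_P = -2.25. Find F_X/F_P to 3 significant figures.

F_X/F_P = 10^(−(m_X − m_P)/2.5) = 10^(2.25/2.5) = 10^0.900 = 7.943.

7.94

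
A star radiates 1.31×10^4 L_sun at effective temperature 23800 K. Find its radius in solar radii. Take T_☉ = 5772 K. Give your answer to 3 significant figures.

R/R_☉ = √(L/L_☉) / (T/T_☉)² = √(1.31×10^4) / (4.123)²
       = 114.5 / 17.00 = 6.732.

6.73 solar radii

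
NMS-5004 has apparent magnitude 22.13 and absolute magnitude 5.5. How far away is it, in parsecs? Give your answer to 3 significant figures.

2.12×10^4 pc

m − M = 5 log₁₀(d/10 pc)
22.13 − (5.5) = 16.63 = 5 log₁₀(d/10)
d = 10 × 10^(16.63/5) = 10 × 10^3.326 = 2.118×10^4 pc.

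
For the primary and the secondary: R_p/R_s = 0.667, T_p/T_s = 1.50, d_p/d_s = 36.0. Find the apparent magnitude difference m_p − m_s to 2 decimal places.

6.90

L_p/L_s = (0.667)²(1.50)⁴ = 2.252.
F_p/F_s = (L_p/L_s)/(d_p/d_s)² = 2.252/1296 = 0.001738.
m_p − m_s = −2.5 log₁₀(0.001738) = 6.90.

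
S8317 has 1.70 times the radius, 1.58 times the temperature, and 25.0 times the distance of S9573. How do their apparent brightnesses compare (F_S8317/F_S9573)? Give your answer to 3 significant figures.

0.0288

L_S8317/L_S9573 = (R_S8317/R_S9573)²(T_S8317/T_S9573)⁴ = (1.70)² × (1.58)⁴ = 18.01.
F_S8317/F_S9573 = (L_S8317/L_S9573)/(d_S8317/d_S9573)² = 18.01 / (25.0)² = 0.02882.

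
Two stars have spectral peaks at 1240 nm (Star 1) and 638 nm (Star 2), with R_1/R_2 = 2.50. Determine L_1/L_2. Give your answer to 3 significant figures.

0.438

Wien's law gives T ∝ 1/λ_max, so T_1/T_2 = λ_2/λ_1 = 638/1240 = 0.5145.
Then L ∝ R²T⁴ gives L_1/L_2 = (2.50)² × (0.5145)⁴ = 6.250 × 0.07008 = 0.4380.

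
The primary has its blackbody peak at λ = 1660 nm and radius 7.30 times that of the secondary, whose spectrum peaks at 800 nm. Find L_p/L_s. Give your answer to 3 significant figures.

2.87

Wien's law gives T ∝ 1/λ_max, so T_p/T_s = λ_s/λ_p = 800/1660 = 0.4819.
Then L ∝ R²T⁴ gives L_p/L_s = (7.30)² × (0.4819)⁴ = 53.29 × 0.05394 = 2.875.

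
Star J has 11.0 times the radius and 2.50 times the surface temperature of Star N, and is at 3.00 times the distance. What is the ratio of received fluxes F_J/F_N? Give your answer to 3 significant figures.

525

L_J/L_N = (R_J/R_N)²(T_J/T_N)⁴ = (11.0)² × (2.50)⁴ = 4727.
F_J/F_N = (L_J/L_N)/(d_J/d_N)² = 4727 / (3.00)² = 525.2.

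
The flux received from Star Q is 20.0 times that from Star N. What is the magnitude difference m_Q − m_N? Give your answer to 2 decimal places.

m_Q − m_N = −2.5 log₁₀(F_Q/F_N) = −2.5 log₁₀(20.0) = −2.5 × (1.301) = -3.253.

-3.25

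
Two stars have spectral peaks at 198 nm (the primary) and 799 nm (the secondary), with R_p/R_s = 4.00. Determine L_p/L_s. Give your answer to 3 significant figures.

4.24×10^3

Wien's law gives T ∝ 1/λ_max, so T_p/T_s = λ_s/λ_p = 799/198 = 4.035.
Then L ∝ R²T⁴ gives L_p/L_s = (4.00)² × (4.035)⁴ = 16.00 × 265.2 = 4243.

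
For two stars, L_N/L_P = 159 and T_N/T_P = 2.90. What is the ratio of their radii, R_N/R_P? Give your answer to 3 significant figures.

1.50

L ∝ R²T⁴ gives R ∝ √L / T², so
R_N/R_P = √(159) / (2.90)² = 12.61 / 8.410 = 1.499.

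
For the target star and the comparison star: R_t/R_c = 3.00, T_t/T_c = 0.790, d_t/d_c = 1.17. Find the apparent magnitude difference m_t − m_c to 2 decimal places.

-1.02

L_t/L_c = (3.00)²(0.790)⁴ = 3.506.
F_t/F_c = (L_t/L_c)/(d_t/d_c)² = 3.506/1.369 = 2.561.
m_t − m_c = −2.5 log₁₀(2.561) = -1.02.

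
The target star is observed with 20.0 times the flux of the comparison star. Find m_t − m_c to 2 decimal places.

-3.25

m_t − m_c = −2.5 log₁₀(F_t/F_c) = −2.5 log₁₀(20.0) = −2.5 × (1.301) = -3.253.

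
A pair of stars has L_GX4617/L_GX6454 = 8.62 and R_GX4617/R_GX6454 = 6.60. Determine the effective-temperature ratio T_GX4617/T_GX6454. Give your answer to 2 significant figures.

L ∝ R²T⁴ gives T ∝ (L/R²)^(1/4), so
T_GX4617/T_GX6454 = (8.62 / 6.60²)^(1/4) = (0.1979)^(1/4) = 0.6670.

0.67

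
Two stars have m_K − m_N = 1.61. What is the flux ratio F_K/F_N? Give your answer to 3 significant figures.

F_K/F_N = 10^(−(m_K − m_N)/2.5) = 10^(-1.61/2.5) = 10^-0.644 = 0.2270.

0.227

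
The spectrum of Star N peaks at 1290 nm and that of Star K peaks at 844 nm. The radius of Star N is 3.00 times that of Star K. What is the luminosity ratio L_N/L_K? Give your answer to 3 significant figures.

1.65

Wien's law gives T ∝ 1/λ_max, so T_N/T_K = λ_K/λ_N = 844/1290 = 0.6543.
Then L ∝ R²T⁴ gives L_N/L_K = (3.00)² × (0.6543)⁴ = 9.000 × 0.1832 = 1.649.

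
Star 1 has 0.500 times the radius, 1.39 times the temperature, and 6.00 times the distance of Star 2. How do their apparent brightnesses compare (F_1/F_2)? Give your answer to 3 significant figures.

L_1/L_2 = (R_1/R_2)²(T_1/T_2)⁴ = (0.500)² × (1.39)⁴ = 0.9333.
F_1/F_2 = (L_1/L_2)/(d_1/d_2)² = 0.9333 / (6.00)² = 0.02592.

0.0259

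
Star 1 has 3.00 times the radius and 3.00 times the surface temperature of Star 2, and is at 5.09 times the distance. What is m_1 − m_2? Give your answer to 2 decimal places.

-3.62

L_1/L_2 = (3.00)²(3.00)⁴ = 729.0.
F_1/F_2 = (L_1/L_2)/(d_1/d_2)² = 729.0/25.91 = 28.14.
m_1 − m_2 = −2.5 log₁₀(28.14) = -3.62.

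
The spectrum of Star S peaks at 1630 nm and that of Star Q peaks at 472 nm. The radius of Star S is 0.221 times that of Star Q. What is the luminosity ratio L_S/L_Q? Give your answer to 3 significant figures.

Wien's law gives T ∝ 1/λ_max, so T_S/T_Q = λ_Q/λ_S = 472/1630 = 0.2896.
Then L ∝ R²T⁴ gives L_S/L_Q = (0.221)² × (0.2896)⁴ = 0.04884 × 0.007031 = 3.434×10^-4.

3.43×10^-4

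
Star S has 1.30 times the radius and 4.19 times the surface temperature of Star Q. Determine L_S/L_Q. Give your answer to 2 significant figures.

5.2×10^2

From the Stefan–Boltzmann law, L ∝ R²T⁴, so
L_S/L_Q = (R_S/R_Q)² (T_S/T_Q)⁴ = (1.30)² × (4.19)⁴ = 1.690 × 308.2 = 520.9.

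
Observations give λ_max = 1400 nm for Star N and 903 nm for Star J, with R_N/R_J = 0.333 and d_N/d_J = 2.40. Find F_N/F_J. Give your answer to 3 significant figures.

0.00333

Wien's law: T_N/T_J = λ_J/λ_N = 903/1400 = 0.6450.
L_N/L_J = (R_N/R_J)²(T_N/T_J)⁴ = (0.333)²(0.6450)⁴ = 0.01919.
F_N/F_J = (L_N/L_J)/(d_N/d_J)² = 0.01919/(2.40)² = 0.003332.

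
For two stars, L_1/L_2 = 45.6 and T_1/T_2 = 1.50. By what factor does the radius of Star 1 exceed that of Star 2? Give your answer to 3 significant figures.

3.00

L ∝ R²T⁴ gives R ∝ √L / T², so
R_1/R_2 = √(45.6) / (1.50)² = 6.753 / 2.250 = 3.001.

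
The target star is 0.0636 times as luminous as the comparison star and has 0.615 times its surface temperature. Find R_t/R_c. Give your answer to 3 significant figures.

0.667

L ∝ R²T⁴ gives R ∝ √L / T², so
R_t/R_c = √(0.0636) / (0.615)² = 0.2522 / 0.3782 = 0.6668.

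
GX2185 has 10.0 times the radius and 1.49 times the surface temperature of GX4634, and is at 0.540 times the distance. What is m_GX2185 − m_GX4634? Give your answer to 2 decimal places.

-8.07

L_GX2185/L_GX4634 = (10.0)²(1.49)⁴ = 492.9.
F_GX2185/F_GX4634 = (L_GX2185/L_GX4634)/(d_GX2185/d_GX4634)² = 492.9/0.2916 = 1690.
m_GX2185 − m_GX4634 = −2.5 log₁₀(1690) = -8.07.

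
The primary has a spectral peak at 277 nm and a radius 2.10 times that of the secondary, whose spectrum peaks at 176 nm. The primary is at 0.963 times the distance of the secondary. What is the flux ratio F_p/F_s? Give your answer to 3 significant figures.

0.775

Wien's law: T_p/T_s = λ_s/λ_p = 176/277 = 0.6354.
L_p/L_s = (R_p/R_s)²(T_p/T_s)⁴ = (2.10)²(0.6354)⁴ = 0.7187.
F_p/F_s = (L_p/L_s)/(d_p/d_s)² = 0.7187/(0.963)² = 0.7750.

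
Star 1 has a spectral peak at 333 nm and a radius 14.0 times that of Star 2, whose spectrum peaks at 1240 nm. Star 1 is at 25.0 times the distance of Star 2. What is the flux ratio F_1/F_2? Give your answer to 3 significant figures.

60.3

Wien's law: T_1/T_2 = λ_2/λ_1 = 1240/333 = 3.724.
L_1/L_2 = (R_1/R_2)²(T_1/T_2)⁴ = (14.0)²(3.724)⁴ = 3.768×10^4.
F_1/F_2 = (L_1/L_2)/(d_1/d_2)² = 3.768×10^4/(25.0)² = 60.30.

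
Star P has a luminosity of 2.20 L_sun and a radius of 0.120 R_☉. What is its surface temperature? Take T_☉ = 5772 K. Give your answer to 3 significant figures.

2.03×10^4 K

T/T_☉ = (L/L_☉)^(1/4) / (R/R_☉)^(1/2)
T = 5772 × (2.20)^(1/4) / √(0.120) = 5772 × 1.218 / 0.3464 = 2.029×10^4 K.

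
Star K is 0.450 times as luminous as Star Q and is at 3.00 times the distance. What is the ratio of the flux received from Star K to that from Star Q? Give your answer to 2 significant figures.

F = L/(4πd²), so F_K/F_Q = (L_K/L_Q) / (d_K/d_Q)²
= 0.450 / (3.00)² = 0.450 / 9.000 = 0.05000.

0.050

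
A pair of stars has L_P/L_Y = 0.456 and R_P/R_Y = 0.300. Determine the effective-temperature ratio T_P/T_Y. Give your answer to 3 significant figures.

1.50

L ∝ R²T⁴ gives T ∝ (L/R²)^(1/4), so
T_P/T_Y = (0.456 / 0.300²)^(1/4) = (5.067)^(1/4) = 1.500.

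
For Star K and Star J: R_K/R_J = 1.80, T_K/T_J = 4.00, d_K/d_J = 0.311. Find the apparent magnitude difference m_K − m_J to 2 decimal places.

-9.83

L_K/L_J = (1.80)²(4.00)⁴ = 829.4.
F_K/F_J = (L_K/L_J)/(d_K/d_J)² = 829.4/0.09672 = 8576.
m_K − m_J = −2.5 log₁₀(8576) = -9.83.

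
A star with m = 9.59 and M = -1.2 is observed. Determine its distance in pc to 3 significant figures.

m − M = 5 log₁₀(d/10 pc)
9.59 − (-1.2) = 10.79 = 5 log₁₀(d/10)
d = 10 × 10^(10.79/5) = 10 × 10^2.158 = 1439 pc.

1.44×10^3 pc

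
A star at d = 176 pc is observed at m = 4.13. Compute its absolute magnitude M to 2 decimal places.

M = m − 5 log₁₀(d/10 pc) = 4.13 − 5 log₁₀(176/10)
  = 4.13 − 5 × 1.246 = 4.13 − 6.23 = -2.10.

-2.10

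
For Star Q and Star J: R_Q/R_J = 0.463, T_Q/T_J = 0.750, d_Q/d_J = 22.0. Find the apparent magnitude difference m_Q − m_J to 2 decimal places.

9.63

L_Q/L_J = (0.463)²(0.750)⁴ = 0.06783.
F_Q/F_J = (L_Q/L_J)/(d_Q/d_J)² = 0.06783/484.0 = 1.401×10^-4.
m_Q − m_J = −2.5 log₁₀(1.401×10^-4) = 9.63.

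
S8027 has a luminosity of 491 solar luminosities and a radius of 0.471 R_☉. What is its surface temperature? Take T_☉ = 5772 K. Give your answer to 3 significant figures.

T/T_☉ = (L/L_☉)^(1/4) / (R/R_☉)^(1/2)
T = 5772 × (491)^(1/4) / √(0.471) = 5772 × 4.707 / 0.6863 = 3.959×10^4 K.

3.96×10^4 K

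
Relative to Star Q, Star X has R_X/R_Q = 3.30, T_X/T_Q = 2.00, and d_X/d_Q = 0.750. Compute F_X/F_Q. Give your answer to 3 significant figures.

310

L_X/L_Q = (R_X/R_Q)²(T_X/T_Q)⁴ = (3.30)² × (2.00)⁴ = 174.2.
F_X/F_Q = (L_X/L_Q)/(d_X/d_Q)² = 174.2 / (0.750)² = 309.8.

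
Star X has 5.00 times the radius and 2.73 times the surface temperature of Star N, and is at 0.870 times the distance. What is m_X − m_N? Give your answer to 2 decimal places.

-8.16

L_X/L_N = (5.00)²(2.73)⁴ = 1389.
F_X/F_N = (L_X/L_N)/(d_X/d_N)² = 1389/0.7569 = 1835.
m_X − m_N = −2.5 log₁₀(1835) = -8.16.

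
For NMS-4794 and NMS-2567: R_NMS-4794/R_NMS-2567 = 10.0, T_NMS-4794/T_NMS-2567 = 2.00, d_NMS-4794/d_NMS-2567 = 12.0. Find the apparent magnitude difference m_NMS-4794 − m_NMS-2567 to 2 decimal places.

L_NMS-4794/L_NMS-2567 = (10.0)²(2.00)⁴ = 1600.
F_NMS-4794/F_NMS-2567 = (L_NMS-4794/L_NMS-2567)/(d_NMS-4794/d_NMS-2567)² = 1600/144.0 = 11.11.
m_NMS-4794 − m_NMS-2567 = −2.5 log₁₀(11.11) = -2.61.

-2.61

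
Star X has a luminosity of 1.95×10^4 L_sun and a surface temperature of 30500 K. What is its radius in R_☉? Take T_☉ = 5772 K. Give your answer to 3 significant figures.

5.00 R_☉

R/R_☉ = √(L/L_☉) / (T/T_☉)² = √(1.95×10^4) / (5.284)²
       = 139.6 / 27.92 = 5.001.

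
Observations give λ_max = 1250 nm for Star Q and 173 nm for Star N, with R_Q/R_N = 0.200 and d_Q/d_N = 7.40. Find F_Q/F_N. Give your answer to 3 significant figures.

2.68×10^-7

Wien's law: T_Q/T_N = λ_N/λ_Q = 173/1250 = 0.1384.
L_Q/L_N = (R_Q/R_N)²(T_Q/T_N)⁴ = (0.200)²(0.1384)⁴ = 1.468×10^-5.
F_Q/F_N = (L_Q/L_N)/(d_Q/d_N)² = 1.468×10^-5/(7.40)² = 2.680×10^-7.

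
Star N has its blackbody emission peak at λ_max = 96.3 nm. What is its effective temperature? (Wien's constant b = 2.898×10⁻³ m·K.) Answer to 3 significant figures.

T = b/λ_max = 2.898×10⁻³ / (96.3×10⁻⁹) = 3.009×10^4 K.

3.01×10^4 K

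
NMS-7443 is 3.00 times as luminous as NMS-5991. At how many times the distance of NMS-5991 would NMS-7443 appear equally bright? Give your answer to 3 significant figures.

1.73

Equal flux requires L_NMS-7443/d_NMS-7443² = L_NMS-5991/d_NMS-5991², so d_NMS-7443/d_NMS-5991 = √(L_NMS-7443/L_NMS-5991)
= √(3.00) = 1.732.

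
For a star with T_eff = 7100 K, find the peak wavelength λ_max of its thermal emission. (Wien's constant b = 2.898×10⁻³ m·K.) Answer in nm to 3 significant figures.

408 nm

λ_max = b/T = 2.898×10⁻³ / 7100 = 4.08×10^-7 m = 408.2 nm.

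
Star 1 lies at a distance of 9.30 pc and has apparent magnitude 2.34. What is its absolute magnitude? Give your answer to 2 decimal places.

2.50

M = m − 5 log₁₀(d/10 pc) = 2.34 − 5 log₁₀(9.30/10)
  = 2.34 − 5 × -0.032 = 2.34 − -0.16 = 2.50.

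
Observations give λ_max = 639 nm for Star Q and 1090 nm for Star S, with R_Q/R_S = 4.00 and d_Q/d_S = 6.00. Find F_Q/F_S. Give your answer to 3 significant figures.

Wien's law: T_Q/T_S = λ_S/λ_Q = 1090/639 = 1.706.
L_Q/L_S = (R_Q/R_S)²(T_Q/T_S)⁴ = (4.00)²(1.706)⁴ = 135.5.
F_Q/F_S = (L_Q/L_S)/(d_Q/d_S)² = 135.5/(6.00)² = 3.763.

3.76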